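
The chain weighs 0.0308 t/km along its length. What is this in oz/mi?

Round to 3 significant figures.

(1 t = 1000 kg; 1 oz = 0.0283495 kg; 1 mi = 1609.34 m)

0.0308 t/km × 1000 kg/t ÷ 1000 m/km = 0.0308 kg/m
0.0308 kg/m ÷ 0.0283495 kg/oz × 1609.34 m/mi = 1748.45 oz/mi

1750 oz/mi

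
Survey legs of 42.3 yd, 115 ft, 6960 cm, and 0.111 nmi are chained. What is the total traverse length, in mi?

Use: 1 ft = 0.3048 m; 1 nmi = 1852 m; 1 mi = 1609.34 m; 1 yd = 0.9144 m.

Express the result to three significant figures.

0.217 mi

42.3 yd × 0.9144 = 38.6791 m
115 ft × 0.3048 = 35.052 m
6960 cm × 0.01 = 69.6 m
0.111 nmi × 1852 = 205.572 m
Sum: 38.6791 + 35.052 + 69.6 + 205.572 = 348.903 m
In mi: 348.903 / 1609.34 = 0.216799 mi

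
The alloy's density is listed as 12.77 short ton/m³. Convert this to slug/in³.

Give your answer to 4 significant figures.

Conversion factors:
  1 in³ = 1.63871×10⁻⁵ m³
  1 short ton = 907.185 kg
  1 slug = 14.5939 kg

12.77 short ton/m³ × 907.185 kg/short ton = 11584.8 kg/m³
11584.8 kg/m³ ÷ 14.5939 kg/slug × 1.63871×10⁻⁵ m³/in³ = 0.0130083 slug/in³

0.01301 slug/in³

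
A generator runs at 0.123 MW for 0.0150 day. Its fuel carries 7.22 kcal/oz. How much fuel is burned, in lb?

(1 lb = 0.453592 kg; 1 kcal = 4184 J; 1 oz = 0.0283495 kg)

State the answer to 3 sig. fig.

330 lb

0.123 MW → 123000 W
0.0150 day → 1296 s
E = P × t = 123000 × 1296 = 1.59408×10⁸ J
7.22 kcal/oz → 1.06557×10⁶ J/kg
m = E / e_s = 1.59408×10⁸ / 1.06557×10⁶ = 149.599 kg
In lb: 149.599 / 0.453592 = 329.81 lb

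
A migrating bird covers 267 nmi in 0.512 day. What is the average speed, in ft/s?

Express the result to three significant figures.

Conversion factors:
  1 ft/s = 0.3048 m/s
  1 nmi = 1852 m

267 nmi × 1852 = 494484 m
0.512 day × 86400 = 44236.8 s
v = d / t = 494484 m / 44236.8 s = 11.1781 m/s
11.1781 m/s ÷ (0.3048 m/s/ft/s) = 36.6736 ft/s

36.7 ft/s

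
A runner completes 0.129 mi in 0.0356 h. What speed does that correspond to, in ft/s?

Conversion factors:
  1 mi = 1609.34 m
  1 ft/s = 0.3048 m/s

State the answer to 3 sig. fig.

0.129 mi × 1609.34 → 207.605 m
0.0356 h × 3600 → 128.16 s
v = d / t = 207.605 m / 128.16 s = 1.61989 m/s
1.61989 m/s ÷ (0.3048 m/s/ft/s) = 5.3146 ft/s

5.31 ft/s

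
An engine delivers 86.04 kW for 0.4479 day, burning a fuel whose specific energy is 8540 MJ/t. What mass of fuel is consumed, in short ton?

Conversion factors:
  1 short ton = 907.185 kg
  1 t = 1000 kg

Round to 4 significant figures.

0.4298 short ton

86.04 kW → 86040 W
0.4479 day → 38698.6 s
E = P × t = 86040 × 38698.6 = 3.32963×10⁹ J
8540 MJ/t → 8.54×10⁶ J/kg
m = E / e_s = 3.32963×10⁹ / 8.54×10⁶ = 389.886 kg
In short ton: 389.886 / 907.185 = 0.429776 short ton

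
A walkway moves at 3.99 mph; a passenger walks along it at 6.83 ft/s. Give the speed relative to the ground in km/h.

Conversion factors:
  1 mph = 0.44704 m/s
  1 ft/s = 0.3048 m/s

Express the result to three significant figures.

3.99 mph × 0.44704 → 1.78369 m/s
6.83 ft/s × 0.3048 → 2.08178 m/s
Combined: 1.78369 + 2.08178 = 3.86547 m/s
In km/h: 3.86547 / (1/3.6) = 13.9157 km/h

13.9 km/h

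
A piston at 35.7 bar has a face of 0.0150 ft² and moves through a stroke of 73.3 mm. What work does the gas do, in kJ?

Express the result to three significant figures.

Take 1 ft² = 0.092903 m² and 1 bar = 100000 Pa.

35.7 bar → 3.57×10⁶ Pa
0.0150 ft² → 0.00139354 m²
F = P × A = 3.57×10⁶ × 0.00139354 = 4974.94 N
73.3 mm → 0.0733 m
W = F × d = 4974.94 × 0.0733 = 364.663 J
In kJ: 364.663 / 1000 = 0.364663 kJ

0.365 kJ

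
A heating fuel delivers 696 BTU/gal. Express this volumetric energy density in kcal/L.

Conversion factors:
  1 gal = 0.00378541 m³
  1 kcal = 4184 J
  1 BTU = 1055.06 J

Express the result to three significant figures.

46.4 kcal/L

696 BTU/gal × 1055.06 J/BTU ÷ 0.00378541 m³/gal = 1.93987×10⁸ J/m³
1.93987×10⁸ J/m³ ÷ 4184 J/kcal × 0.001 m³/L = 46.364 kcal/L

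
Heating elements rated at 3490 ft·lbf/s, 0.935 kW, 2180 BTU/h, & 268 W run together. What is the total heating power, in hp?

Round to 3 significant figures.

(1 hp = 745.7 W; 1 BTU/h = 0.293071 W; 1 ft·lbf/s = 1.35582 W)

8.82 hp

3490 ft·lbf/s × 1.35582 = 4731.81 W
0.935 kW × 1000 = 935 W
2180 BTU/h × 0.293071 = 638.895 W
268 W (already W)
Combined: 4731.81 + 935 + 638.895 + 268 = 6573.7 W
In hp: 6573.7 / 745.7 = 8.81548 hp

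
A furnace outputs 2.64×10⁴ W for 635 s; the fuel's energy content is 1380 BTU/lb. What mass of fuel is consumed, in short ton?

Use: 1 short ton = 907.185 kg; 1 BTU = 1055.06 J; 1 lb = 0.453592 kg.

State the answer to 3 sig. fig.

E = P × t = 26400 × 635 = 1.6764×10⁷ J
1380 BTU/lb → 3.2099×10⁶ J/kg
m = E / e_s = 1.6764×10⁷ / 3.2099×10⁶ = 5.22259 kg
In short ton: 5.22259 / 907.185 = 0.00575692 short ton

0.00576 short ton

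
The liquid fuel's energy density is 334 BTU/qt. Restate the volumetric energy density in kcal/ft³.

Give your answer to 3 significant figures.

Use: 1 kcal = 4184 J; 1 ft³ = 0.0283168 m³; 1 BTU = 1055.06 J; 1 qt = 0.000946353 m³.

334 BTU/qt × 1055.06 J/BTU ÷ 0.000946353 m³/qt = 3.72366×10⁸ J/m³
3.72366×10⁸ J/m³ ÷ 4184 J/kcal × 0.0283168 m³/ft³ = 2520.13 kcal/ft³

2520 kcal/ft³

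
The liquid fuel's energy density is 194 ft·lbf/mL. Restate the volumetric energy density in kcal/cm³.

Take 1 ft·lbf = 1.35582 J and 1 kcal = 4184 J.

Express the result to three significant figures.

0.0629 kcal/cm³

194 ft·lbf/mL × 1.35582 J/ft·lbf ÷ 10⁻⁶ m³/mL = 2.63029×10⁸ J/m³
2.63029×10⁸ J/m³ ÷ 4184 J/kcal × 10⁻⁶ m³/cm³ = 0.0628654 kcal/cm³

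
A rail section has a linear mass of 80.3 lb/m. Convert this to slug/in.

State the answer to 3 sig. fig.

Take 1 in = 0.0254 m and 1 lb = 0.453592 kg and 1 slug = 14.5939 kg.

80.3 lb/m × 0.453592 kg/lb = 36.4234 kg/m
36.4234 kg/m ÷ 14.5939 kg/slug × 0.0254 m/in = 0.0633932 slug/in

0.0634 slug/in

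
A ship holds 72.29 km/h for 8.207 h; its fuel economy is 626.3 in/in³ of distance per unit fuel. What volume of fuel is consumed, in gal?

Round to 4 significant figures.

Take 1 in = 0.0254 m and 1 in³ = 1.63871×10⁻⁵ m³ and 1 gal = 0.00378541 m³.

72.29 km/h → 20.0806 m/s
8.207 h → 29545.2 s
d = v × t = 20.0806 × 29545.2 = 593285 m
626.3 in/in³ → 970765 m/m³
V = d / (distance per unit fuel) = 593285 / 970765 = 0.611152 m³
In gal: 0.611152 / 0.00378541 = 161.449 gal

161.4 gal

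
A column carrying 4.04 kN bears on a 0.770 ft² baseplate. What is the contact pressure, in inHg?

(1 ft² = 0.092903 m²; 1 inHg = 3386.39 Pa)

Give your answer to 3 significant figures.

4.04 kN × 1000 → 4040 N
0.770 ft² × 0.092903 → 0.0715353 m²
P = F / A = 4040 N / 0.0715353 m² = 56475.6 Pa
56475.6 Pa ÷ (3386.39 Pa/inHg) = 16.6772 inHg

16.7 inHg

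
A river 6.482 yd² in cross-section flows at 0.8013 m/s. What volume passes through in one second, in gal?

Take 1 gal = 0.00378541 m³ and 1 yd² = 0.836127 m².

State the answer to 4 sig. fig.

1147 gal

6.482 yd² × 0.836127 → 5.41978 m²
V = v × A × t = 0.8013 m/s × 5.41978 m² × 1 s = 4.34287 m³
4.34287 m³ ÷ (0.00378541 m³/gal) = 1147.27 gal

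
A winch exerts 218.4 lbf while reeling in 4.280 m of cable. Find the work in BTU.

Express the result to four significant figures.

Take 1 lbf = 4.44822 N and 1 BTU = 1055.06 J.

3.941 BTU

218.4 lbf × 4.44822 = 971.491 N
W = F × d = 971.491 N × 4.28 m = 4157.98 J
4157.98 J ÷ (1055.06 J/BTU) = 3.94099 BTU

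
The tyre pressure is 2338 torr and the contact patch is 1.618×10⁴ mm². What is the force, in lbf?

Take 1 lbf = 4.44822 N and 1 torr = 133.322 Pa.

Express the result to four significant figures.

1134 lbf

2338 torr × 133.322 → 311707 Pa
1.618×10⁴ mm² × 10⁻⁶ → 0.01618 m²
F = P × A = 311707 Pa × 0.01618 m² = 5043.42 N
5043.42 N ÷ (4.44822 N/lbf) = 1133.81 lbf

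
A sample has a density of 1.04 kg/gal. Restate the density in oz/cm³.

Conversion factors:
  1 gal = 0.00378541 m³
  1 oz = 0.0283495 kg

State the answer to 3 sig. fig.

0.00969 oz/cm³

1.04 kg/gal ÷ 0.00378541 m³/gal = 274.739 kg/m³
274.739 kg/m³ ÷ 0.0283495 kg/oz × 10⁻⁶ m³/cm³ = 0.00969114 oz/cm³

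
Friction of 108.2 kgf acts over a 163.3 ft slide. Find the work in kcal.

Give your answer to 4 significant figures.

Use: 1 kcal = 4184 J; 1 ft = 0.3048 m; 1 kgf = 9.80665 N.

12.62 kcal

108.2 kgf × 9.80665 → 1061.08 N
163.3 ft × 0.3048 → 49.7738 m
W = F × d = 1061.08 N × 49.7738 m = 52814 J
52814 J ÷ (4184 J/kcal) = 12.6228 kcal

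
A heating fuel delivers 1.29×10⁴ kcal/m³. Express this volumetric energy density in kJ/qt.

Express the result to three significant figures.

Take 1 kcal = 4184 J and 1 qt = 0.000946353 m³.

1.29×10⁴ kcal/m³ × 4184 J/kcal = 5.39736×10⁷ J/m³
5.39736×10⁷ J/m³ ÷ 1000 J/kJ × 0.000946353 m³/qt = 51.0781 kJ/qt

51.1 kJ/qt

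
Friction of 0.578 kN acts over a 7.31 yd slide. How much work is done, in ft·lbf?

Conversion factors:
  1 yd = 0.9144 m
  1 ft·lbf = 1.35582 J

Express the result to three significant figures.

0.578 kN × 1000 → 578 N
7.31 yd × 0.9144 → 6.68426 m
W = F × d = 578 N × 6.68426 m = 3863.5 J
3863.5 J ÷ (1.35582 J/ft·lbf) = 2849.57 ft·lbf

2850 ft·lbf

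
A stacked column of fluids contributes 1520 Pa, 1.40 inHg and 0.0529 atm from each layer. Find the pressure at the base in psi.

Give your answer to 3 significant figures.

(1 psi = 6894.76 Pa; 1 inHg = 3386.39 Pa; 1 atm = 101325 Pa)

1.69 psi

1520 Pa (already Pa)
1.40 inHg × 3386.39 = 4740.95 Pa
0.0529 atm × 101325 = 5360.09 Pa
Combined: 1520 + 4740.95 + 5360.09 = 11621 Pa
In psi: 11621 / 6894.76 = 1.68548 psi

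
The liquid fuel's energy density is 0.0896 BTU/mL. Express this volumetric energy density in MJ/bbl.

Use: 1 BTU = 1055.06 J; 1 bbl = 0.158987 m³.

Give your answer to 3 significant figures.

15.0 MJ/bbl

0.0896 BTU/mL × 1055.06 J/BTU ÷ 10⁻⁶ m³/mL = 9.45334×10⁷ J/m³
9.45334×10⁷ J/m³ ÷ 1000000 J/MJ × 0.158987 m³/bbl = 15.0296 MJ/bbl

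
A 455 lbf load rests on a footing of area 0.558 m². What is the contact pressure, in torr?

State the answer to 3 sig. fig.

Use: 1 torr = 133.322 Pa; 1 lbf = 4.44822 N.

455 lbf × 4.44822 = 2023.94 N
P = F / A = 2023.94 N / 0.558 m² = 3627.13 Pa
3627.13 Pa ÷ (133.322 Pa/torr) = 27.2058 torr

27.2 torr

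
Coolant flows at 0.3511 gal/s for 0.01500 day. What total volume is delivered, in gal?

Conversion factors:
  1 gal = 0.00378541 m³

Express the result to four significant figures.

455.0 gal

0.3511 gal/s → 0.00132906 m³/s
0.01500 day → 1296 s
V = Q × t = 0.00132906 × 1296 = 1.72246 m³
In gal: 1.72246 / 0.00378541 = 455.026 gal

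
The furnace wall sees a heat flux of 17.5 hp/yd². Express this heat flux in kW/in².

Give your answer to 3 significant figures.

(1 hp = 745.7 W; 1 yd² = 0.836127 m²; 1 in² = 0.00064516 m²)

17.5 hp/yd² × 745.7 W/hp ÷ 0.836127 m²/yd² = 15607.4 W/m²
15607.4 W/m² ÷ 1000 W/kW × 0.00064516 m²/in² = 0.0100693 kW/in²

0.0101 kW/in²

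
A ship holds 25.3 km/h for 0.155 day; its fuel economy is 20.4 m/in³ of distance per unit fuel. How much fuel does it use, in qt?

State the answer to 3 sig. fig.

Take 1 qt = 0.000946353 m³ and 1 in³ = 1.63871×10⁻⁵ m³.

79.9 qt

25.3 km/h → 7.02778 m/s
0.155 day → 13392 s
d = v × t = 7.02778 × 13392 = 94116 m
20.4 m/in³ → 1.24488×10⁶ m/m³
V = d / (distance per unit fuel) = 94116 / 1.24488×10⁶ = 0.0756025 m³
In qt: 0.0756025 / 0.000946353 = 79.8883 qt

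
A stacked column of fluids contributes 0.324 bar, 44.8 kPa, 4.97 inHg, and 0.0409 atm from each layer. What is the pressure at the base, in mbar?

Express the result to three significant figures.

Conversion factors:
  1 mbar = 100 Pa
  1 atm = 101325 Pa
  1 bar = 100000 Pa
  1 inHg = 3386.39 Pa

0.324 bar × 100000 = 32400 Pa
44.8 kPa × 1000 = 44800 Pa
4.97 inHg × 3386.39 = 16830.4 Pa
0.0409 atm × 101325 = 4144.19 Pa
Total: 32400 + 44800 + 16830.4 + 4144.19 = 98174.6 Pa
In mbar: 98174.6 / 100 = 981.746 mbar

982 mbar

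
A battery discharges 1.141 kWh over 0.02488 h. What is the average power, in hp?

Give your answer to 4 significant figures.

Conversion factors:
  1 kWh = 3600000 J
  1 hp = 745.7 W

61.50 hp

1.141 kWh × 3600000 = 4.1076×10⁶ J
0.02488 h × 3600 = 89.568 s
P = E / t = 4.1076×10⁶ J / 89.568 s = 45860.1 W
45860.1 W ÷ (745.7 W/hp) = 61.4994 hp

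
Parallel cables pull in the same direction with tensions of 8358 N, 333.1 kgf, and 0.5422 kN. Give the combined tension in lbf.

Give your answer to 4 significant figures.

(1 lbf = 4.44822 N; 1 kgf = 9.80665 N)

2735 lbf

8358 N (already N)
333.1 kgf × 9.80665 = 3266.6 N
0.5422 kN × 1000 = 542.2 N
Combined: 8358 + 3266.6 + 542.2 = 12166.8 N
In lbf: 12166.8 / 4.44822 = 2735.21 lbf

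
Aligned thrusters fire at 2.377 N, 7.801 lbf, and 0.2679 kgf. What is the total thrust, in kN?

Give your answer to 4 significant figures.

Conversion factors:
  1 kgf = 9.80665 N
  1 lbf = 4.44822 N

2.377 N (already N)
7.801 lbf × 4.44822 → 34.7006 N
0.2679 kgf × 9.80665 → 2.6272 N
Total: 2.377 + 34.7006 + 2.6272 = 39.7048 N
In kN: 39.7048 / 1000 = 0.0397048 kN

0.03970 kN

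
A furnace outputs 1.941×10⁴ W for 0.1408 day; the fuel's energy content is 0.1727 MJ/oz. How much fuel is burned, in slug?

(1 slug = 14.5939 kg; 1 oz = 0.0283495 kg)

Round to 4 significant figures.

2.656 slug

0.1408 day → 12165.1 s
E = P × t = 19410 × 12165.1 = 2.36125×10⁸ J
0.1727 MJ/oz → 6.09182×10⁶ J/kg
m = E / e_s = 2.36125×10⁸ / 6.09182×10⁶ = 38.761 kg
In slug: 38.761 / 14.5939 = 2.65597 slug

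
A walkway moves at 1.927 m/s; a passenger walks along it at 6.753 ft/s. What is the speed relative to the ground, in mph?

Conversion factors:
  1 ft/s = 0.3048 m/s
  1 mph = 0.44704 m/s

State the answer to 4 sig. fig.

8.915 mph

1.927 m/s (already m/s)
6.753 ft/s × 0.3048 = 2.05831 m/s
Sum: 1.927 + 2.05831 = 3.98531 m/s
In mph: 3.98531 / 0.44704 = 8.91488 mph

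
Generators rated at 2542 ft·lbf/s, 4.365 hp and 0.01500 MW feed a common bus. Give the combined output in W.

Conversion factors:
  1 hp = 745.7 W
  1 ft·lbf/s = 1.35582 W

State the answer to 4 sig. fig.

2542 ft·lbf/s × 1.35582 = 3446.49 W
4.365 hp × 745.7 = 3254.98 W
0.01500 MW × 1000000 = 15000 W
Sum: 3446.49 + 3254.98 + 15000 = 21701.5 W

2.170×10⁴ W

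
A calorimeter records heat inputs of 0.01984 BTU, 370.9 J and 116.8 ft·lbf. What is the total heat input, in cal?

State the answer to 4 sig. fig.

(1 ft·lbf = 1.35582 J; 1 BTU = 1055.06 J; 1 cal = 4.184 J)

0.01984 BTU × 1055.06 = 20.9324 J
370.9 J (already J)
116.8 ft·lbf × 1.35582 = 158.36 J
Total: 20.9324 + 370.9 + 158.36 = 550.192 J
In cal: 550.192 / 4.184 = 131.499 cal

131.5 cal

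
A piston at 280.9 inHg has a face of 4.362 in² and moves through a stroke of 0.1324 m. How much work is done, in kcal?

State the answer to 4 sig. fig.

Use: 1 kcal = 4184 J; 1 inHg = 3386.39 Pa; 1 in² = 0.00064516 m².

0.08471 kcal

280.9 inHg → 951237 Pa
4.362 in² → 0.00281419 m²
F = P × A = 951237 × 0.00281419 = 2676.96 N
W = F × d = 2676.96 × 0.1324 = 354.43 J
In kcal: 354.43 / 4184 = 0.0847108 kcal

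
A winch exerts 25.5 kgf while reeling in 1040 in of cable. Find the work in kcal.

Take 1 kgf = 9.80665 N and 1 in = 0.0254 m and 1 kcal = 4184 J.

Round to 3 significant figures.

1.58 kcal

25.5 kgf × 9.80665 → 250.07 N
1040 in × 0.0254 → 26.416 m
W = F × d = 250.07 N × 26.416 m = 6605.85 J
6605.85 J ÷ (4184 J/kcal) = 1.57884 kcal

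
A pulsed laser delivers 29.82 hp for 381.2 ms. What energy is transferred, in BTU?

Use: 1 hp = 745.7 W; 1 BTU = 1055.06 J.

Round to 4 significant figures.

29.82 hp × 745.7 = 22236.8 W
381.2 ms × 0.001 = 0.3812 s
E = P × t = 22236.8 W × 0.3812 s = 8476.67 J
8476.67 J ÷ (1055.06 J/BTU) = 8.0343 BTU

8.034 BTU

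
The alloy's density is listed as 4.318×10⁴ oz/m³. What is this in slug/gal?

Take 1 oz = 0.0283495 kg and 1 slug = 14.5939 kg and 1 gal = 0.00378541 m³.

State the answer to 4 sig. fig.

0.3175 slug/gal

4.318×10⁴ oz/m³ × 0.0283495 kg/oz = 1224.13 kg/m³
1224.13 kg/m³ ÷ 14.5939 kg/slug × 0.00378541 m³/gal = 0.317519 slug/gal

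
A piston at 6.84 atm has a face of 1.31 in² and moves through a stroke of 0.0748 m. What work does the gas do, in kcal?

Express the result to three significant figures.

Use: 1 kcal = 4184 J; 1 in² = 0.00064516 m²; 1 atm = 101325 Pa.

0.0105 kcal

6.84 atm → 693063 Pa
1.31 in² → 8.4516×10⁻⁴ m²
F = P × A = 693063 × 8.4516×10⁻⁴ = 585.749 N
W = F × d = 585.749 × 0.0748 = 43.814 J
In kcal: 43.814 / 4184 = 0.0104718 kcal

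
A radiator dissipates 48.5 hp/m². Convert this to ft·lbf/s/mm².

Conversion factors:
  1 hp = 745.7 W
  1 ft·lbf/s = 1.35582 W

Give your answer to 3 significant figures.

48.5 hp/m² × 745.7 W/hp = 36166.5 W/m²
36166.5 W/m² ÷ 1.35582 W/ft·lbf/s × 10⁻⁶ m²/mm² = 0.026675 ft·lbf/s/mm²

0.0267 ft·lbf/s/mm²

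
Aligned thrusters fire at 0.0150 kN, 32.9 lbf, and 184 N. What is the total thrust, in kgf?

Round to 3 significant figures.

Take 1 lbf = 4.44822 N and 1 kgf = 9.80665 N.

35.2 kgf

0.0150 kN × 1000 = 15 N
32.9 lbf × 4.44822 = 146.346 N
184 N (already N)
Combined: 15 + 146.346 + 184 = 345.346 N
In kgf: 345.346 / 9.80665 = 35.2155 kgf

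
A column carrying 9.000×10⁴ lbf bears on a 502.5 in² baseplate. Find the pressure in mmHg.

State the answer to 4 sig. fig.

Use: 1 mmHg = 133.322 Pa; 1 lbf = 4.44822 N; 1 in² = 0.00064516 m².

9262 mmHg

9.000×10⁴ lbf × 4.44822 → 400340 N
502.5 in² × 0.00064516 → 0.324193 m²
P = F / A = 400340 N / 0.324193 m² = 1.23488×10⁶ Pa
1.23488×10⁶ Pa ÷ (133.322 Pa/mmHg) = 9262.39 mmHg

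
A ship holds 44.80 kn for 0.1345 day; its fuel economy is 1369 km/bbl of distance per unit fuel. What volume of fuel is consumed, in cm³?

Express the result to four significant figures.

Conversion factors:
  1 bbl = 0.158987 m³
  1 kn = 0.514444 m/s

3.110×10⁴ cm³

44.80 kn → 23.0471 m/s
0.1345 day → 11620.8 s
d = v × t = 23.0471 × 11620.8 = 267826 m
1369 km/bbl → 8.61077×10⁶ m/m³
V = d / (distance per unit fuel) = 267826 / 8.61077×10⁶ = 0.0311036 m³
In cm³: 0.0311036 / 10⁻⁶ = 31103.6 cm³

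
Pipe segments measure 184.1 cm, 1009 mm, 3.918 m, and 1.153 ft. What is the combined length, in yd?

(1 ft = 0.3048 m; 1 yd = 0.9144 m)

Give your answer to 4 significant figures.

184.1 cm × 0.01 → 1.841 m
1009 mm × 0.001 → 1.009 m
3.918 m (already m)
1.153 ft × 0.3048 → 0.351434 m
Sum: 1.841 + 1.009 + 3.918 + 0.351434 = 7.11943 m
In yd: 7.11943 / 0.9144 = 7.7859 yd

7.786 yd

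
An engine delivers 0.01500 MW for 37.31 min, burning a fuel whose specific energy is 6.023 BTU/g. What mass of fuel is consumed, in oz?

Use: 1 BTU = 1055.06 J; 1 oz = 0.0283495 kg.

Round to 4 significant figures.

0.01500 MW → 15000 W
37.31 min → 2238.6 s
E = P × t = 15000 × 2238.6 = 3.3579×10⁷ J
6.023 BTU/g → 6.35463×10⁶ J/kg
m = E / e_s = 3.3579×10⁷ / 6.35463×10⁶ = 5.28418 kg
In oz: 5.28418 / 0.0283495 = 186.394 oz

186.4 oz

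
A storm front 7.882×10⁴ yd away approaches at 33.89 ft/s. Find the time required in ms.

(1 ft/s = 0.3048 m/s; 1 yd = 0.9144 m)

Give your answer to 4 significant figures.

6.977×10⁶ ms

7.882×10⁴ yd × 0.9144 → 72073 m
33.89 ft/s × 0.3048 → 10.3297 m/s
t = d / v = 72073 m / 10.3297 m/s = 6977.26 s
6977.26 s ÷ (0.001 s/ms) = 6.97726×10⁶ ms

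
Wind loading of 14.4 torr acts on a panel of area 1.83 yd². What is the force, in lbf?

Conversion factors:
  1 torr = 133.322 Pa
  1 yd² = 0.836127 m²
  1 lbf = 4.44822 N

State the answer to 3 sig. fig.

660 lbf

14.4 torr × 133.322 = 1919.84 Pa
1.83 yd² × 0.836127 = 1.53011 m²
F = P × A = 1919.84 Pa × 1.53011 m² = 2937.57 N
2937.57 N ÷ (4.44822 N/lbf) = 660.392 lbf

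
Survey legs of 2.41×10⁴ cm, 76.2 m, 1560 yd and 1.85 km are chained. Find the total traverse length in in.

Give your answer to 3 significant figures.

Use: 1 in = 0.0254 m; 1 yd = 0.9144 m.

2.41×10⁴ cm × 0.01 → 241 m
76.2 m (already m)
1560 yd × 0.9144 → 1426.46 m
1.85 km × 1000 → 1850 m
Total: 241 + 76.2 + 1426.46 + 1850 = 3593.66 m
In in: 3593.66 / 0.0254 = 141483 in

1.41×10⁵ in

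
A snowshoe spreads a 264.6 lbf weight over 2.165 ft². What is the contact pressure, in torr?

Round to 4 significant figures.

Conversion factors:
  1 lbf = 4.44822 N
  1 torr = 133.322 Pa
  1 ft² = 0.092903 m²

264.6 lbf × 4.44822 = 1177 N
2.165 ft² × 0.092903 = 0.201135 m²
P = F / A = 1177 N / 0.201135 m² = 5851.79 Pa
5851.79 Pa ÷ (133.322 Pa/torr) = 43.8922 torr

43.89 torr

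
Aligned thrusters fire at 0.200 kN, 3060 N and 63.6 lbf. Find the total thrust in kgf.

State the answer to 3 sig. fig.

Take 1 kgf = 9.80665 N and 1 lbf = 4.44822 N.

361 kgf

0.200 kN × 1000 = 200 N
3060 N (already N)
63.6 lbf × 4.44822 = 282.907 N
Combined: 200 + 3060 + 282.907 = 3542.91 N
In kgf: 3542.91 / 9.80665 = 361.276 kgf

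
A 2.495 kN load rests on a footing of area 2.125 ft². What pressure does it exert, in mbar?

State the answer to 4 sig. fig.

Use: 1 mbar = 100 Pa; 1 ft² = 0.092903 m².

2.495 kN × 1000 → 2495 N
2.125 ft² × 0.092903 → 0.197419 m²
P = F / A = 2495 N / 0.197419 m² = 12638.1 Pa
12638.1 Pa ÷ (100 Pa/mbar) = 126.381 mbar

126.4 mbar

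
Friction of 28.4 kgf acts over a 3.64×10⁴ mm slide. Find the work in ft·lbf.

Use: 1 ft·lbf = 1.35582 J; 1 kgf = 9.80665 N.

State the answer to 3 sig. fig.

28.4 kgf × 9.80665 = 278.509 N
3.64×10⁴ mm × 0.001 = 36.4 m
W = F × d = 278.509 N × 36.4 m = 10137.7 J
10137.7 J ÷ (1.35582 J/ft·lbf) = 7477.17 ft·lbf

7480 ft·lbf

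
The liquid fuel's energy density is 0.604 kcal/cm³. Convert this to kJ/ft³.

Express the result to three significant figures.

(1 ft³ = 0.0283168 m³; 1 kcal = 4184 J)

0.604 kcal/cm³ × 4184 J/kcal ÷ 10⁻⁶ m³/cm³ = 2.52714×10⁹ J/m³
2.52714×10⁹ J/m³ ÷ 1000 J/kJ × 0.0283168 m³/ft³ = 71560.5 kJ/ft³

7.16×10⁴ kJ/ft³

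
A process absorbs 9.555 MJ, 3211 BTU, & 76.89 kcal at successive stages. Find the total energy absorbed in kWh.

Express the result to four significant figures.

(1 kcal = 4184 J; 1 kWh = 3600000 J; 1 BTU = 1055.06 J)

9.555 MJ × 1000000 = 9.555×10⁶ J
3211 BTU × 1055.06 = 3.3878×10⁶ J
76.89 kcal × 4184 = 321708 J
Total: 9.555×10⁶ + 3.3878×10⁶ + 321708 = 1.32645×10⁷ J
In kWh: 1.32645×10⁷ / 3600000 = 3.68458 kWh

3.685 kWh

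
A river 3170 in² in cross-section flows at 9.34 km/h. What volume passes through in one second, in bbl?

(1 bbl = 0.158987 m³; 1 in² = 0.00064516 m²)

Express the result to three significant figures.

9.34 km/h × (1/3.6) → 2.59444 m/s
3170 in² × 0.00064516 → 2.04516 m²
V = v × A × t = 2.59444 m/s × 2.04516 m² × 1 s = 5.30604 m³
5.30604 m³ ÷ (0.158987 m³/bbl) = 33.374 bbl

33.4 bbl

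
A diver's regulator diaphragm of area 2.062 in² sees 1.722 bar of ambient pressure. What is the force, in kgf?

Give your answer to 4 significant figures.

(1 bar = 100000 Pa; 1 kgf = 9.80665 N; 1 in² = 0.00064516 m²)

1.722 bar × 100000 = 172200 Pa
2.062 in² × 0.00064516 = 0.00133032 m²
F = P × A = 172200 Pa × 0.00133032 m² = 229.081 N
229.081 N ÷ (9.80665 N/kgf) = 23.3598 kgf

23.36 kgf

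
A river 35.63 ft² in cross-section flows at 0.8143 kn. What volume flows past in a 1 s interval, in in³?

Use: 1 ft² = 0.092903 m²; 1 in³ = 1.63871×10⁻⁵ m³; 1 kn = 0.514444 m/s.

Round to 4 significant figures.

0.8143 kn × 0.514444 → 0.418912 m/s
35.63 ft² × 0.092903 → 3.31013 m²
V = v × A × t = 0.418912 m/s × 3.31013 m² × 1 s = 1.38665 m³
1.38665 m³ ÷ (1.63871×10⁻⁵ m³/in³) = 84618.4 in³

8.462×10⁴ in³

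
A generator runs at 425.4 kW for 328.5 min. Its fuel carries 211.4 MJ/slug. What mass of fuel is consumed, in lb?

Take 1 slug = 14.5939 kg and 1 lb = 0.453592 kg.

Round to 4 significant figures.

425.4 kW → 425400 W
328.5 min → 19710 s
E = P × t = 425400 × 19710 = 8.38463×10⁹ J
211.4 MJ/slug → 1.44855×10⁷ J/kg
m = E / e_s = 8.38463×10⁹ / 1.44855×10⁷ = 578.829 kg
In lb: 578.829 / 0.453592 = 1276.1 lb

1276 lb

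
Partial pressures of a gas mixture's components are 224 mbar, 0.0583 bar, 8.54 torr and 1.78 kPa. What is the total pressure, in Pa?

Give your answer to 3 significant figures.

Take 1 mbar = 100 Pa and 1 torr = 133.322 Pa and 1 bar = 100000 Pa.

224 mbar × 100 → 22400 Pa
0.0583 bar × 100000 → 5830 Pa
8.54 torr × 133.322 → 1138.57 Pa
1.78 kPa × 1000 → 1780 Pa
Sum: 22400 + 5830 + 1138.57 + 1780 = 31148.6 Pa

3.11×10⁴ Pa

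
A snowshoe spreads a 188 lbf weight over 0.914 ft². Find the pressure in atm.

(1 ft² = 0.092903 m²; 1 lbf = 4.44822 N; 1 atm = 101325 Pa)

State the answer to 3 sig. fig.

188 lbf × 4.44822 = 836.265 N
0.914 ft² × 0.092903 = 0.0849133 m²
P = F / A = 836.265 N / 0.0849133 m² = 9848.46 Pa
9848.46 Pa ÷ (101325 Pa/atm) = 0.0971967 atm

0.0972 atm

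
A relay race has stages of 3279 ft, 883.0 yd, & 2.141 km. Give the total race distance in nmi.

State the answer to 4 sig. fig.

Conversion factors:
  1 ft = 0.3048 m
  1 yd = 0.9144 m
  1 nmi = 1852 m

3279 ft × 0.3048 → 999.439 m
883.0 yd × 0.9144 → 807.415 m
2.141 km × 1000 → 2141 m
Sum: 999.439 + 807.415 + 2141 = 3947.85 m
In nmi: 3947.85 / 1852 = 2.13167 nmi

2.132 nmi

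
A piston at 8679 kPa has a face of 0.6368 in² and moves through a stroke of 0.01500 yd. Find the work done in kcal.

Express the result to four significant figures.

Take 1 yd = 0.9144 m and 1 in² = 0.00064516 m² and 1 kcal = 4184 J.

8679 kPa → 8.679×10⁶ Pa
0.6368 in² → 4.10838×10⁻⁴ m²
F = P × A = 8.679×10⁶ × 4.10838×10⁻⁴ = 3565.66 N
0.01500 yd → 0.013716 m
W = F × d = 3565.66 × 0.013716 = 48.9066 J
In kcal: 48.9066 / 4184 = 0.011689 kcal

0.01169 kcal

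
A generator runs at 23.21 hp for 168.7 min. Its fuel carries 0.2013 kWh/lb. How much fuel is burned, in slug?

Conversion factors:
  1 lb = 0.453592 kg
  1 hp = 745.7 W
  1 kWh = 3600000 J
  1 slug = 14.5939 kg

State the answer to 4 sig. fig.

7.514 slug

23.21 hp → 17307.7 W
168.7 min → 10122 s
E = P × t = 17307.7 × 10122 = 1.75189×10⁸ J
0.2013 kWh/lb → 1.59765×10⁶ J/kg
m = E / e_s = 1.75189×10⁸ / 1.59765×10⁶ = 109.654 kg
In slug: 109.654 / 14.5939 = 7.51369 slug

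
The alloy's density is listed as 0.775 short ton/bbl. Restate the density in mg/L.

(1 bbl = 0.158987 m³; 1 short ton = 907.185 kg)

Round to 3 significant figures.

0.775 short ton/bbl × 907.185 kg/short ton ÷ 0.158987 m³/bbl = 4422.18 kg/m³
4422.18 kg/m³ ÷ 10⁻⁶ kg/mg × 0.001 m³/L = 4.42218×10⁶ mg/L

4.42×10⁶ mg/L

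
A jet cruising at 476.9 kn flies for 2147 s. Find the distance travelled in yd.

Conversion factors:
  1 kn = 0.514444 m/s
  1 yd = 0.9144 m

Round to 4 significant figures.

5.761×10⁵ yd

476.9 kn × 0.514444 = 245.338 m/s
d = v × t = 245.338 m/s × 2147 s = 526741 m
526741 m ÷ (0.9144 m/yd) = 576051 yd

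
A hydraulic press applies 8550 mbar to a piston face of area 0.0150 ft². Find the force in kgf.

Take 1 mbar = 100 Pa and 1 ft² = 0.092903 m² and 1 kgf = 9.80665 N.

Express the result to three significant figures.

8550 mbar × 100 = 855000 Pa
0.0150 ft² × 0.092903 = 0.00139354 m²
F = P × A = 855000 Pa × 0.00139354 m² = 1191.48 N
1191.48 N ÷ (9.80665 N/kgf) = 121.497 kgf

121 kgf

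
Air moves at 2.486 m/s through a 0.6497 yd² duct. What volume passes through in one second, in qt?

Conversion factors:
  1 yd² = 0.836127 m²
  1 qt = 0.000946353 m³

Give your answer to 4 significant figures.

0.6497 yd² × 0.836127 = 0.543232 m²
V = v × A × t = 2.486 m/s × 0.543232 m² × 1 s = 1.35047 m³
1.35047 m³ ÷ (0.000946353 m³/qt) = 1427.03 qt

1427 qt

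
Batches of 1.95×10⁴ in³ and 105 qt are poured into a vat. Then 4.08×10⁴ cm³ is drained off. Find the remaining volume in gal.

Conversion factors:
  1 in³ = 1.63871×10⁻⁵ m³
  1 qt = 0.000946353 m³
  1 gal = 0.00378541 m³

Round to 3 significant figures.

1.95×10⁴ in³ × 1.63871×10⁻⁵ = 0.319548 m³
105 qt × 0.000946353 = 0.0993671 m³
4.08×10⁴ cm³ × 10⁻⁶ = 0.0408 m³
Net: 0.319548 + 0.0993671 − 0.0408 = 0.378115 m³
In gal: 0.378115 / 0.00378541 = 99.8875 gal

99.9 gal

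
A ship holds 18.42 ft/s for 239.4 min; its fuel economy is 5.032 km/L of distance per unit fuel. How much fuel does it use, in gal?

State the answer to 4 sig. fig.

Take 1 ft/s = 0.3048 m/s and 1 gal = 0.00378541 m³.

4.234 gal

18.42 ft/s → 5.61442 m/s
239.4 min → 14364 s
d = v × t = 5.61442 × 14364 = 80645.5 m
5.032 km/L → 5.032×10⁶ m/m³
V = d / (distance per unit fuel) = 80645.5 / 5.032×10⁶ = 0.0160265 m³
In gal: 0.0160265 / 0.00378541 = 4.23376 gal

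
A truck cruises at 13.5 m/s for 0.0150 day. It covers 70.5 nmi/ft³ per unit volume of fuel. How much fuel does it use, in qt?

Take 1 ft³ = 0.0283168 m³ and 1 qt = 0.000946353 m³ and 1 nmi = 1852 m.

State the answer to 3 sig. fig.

0.0150 day → 1296 s
d = v × t = 13.5 × 1296 = 17496 m
70.5 nmi/ft³ → 4.6109×10⁶ m/m³
V = d / (distance per unit fuel) = 17496 / 4.6109×10⁶ = 0.00379449 m³
In qt: 0.00379449 / 0.000946353 = 4.00959 qt

4.01 qt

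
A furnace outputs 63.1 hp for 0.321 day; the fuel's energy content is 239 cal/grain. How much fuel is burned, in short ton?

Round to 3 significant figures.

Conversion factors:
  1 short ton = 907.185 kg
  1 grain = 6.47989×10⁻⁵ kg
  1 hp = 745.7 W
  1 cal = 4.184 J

0.0932 short ton

63.1 hp → 47053.7 W
0.321 day → 27734.4 s
E = P × t = 47053.7 × 27734.4 = 1.30501×10⁹ J
239 cal/grain → 1.5432×10⁷ J/kg
m = E / e_s = 1.30501×10⁹ / 1.5432×10⁷ = 84.5652 kg
In short ton: 84.5652 / 907.185 = 0.0932171 short ton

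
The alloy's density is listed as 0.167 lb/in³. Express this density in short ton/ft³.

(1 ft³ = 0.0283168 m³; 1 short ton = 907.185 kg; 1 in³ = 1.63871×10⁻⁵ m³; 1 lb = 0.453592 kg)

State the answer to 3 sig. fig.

0.144 short ton/ft³

0.167 lb/in³ × 0.453592 kg/lb ÷ 1.63871×10⁻⁵ m³/in³ = 4622.53 kg/m³
4622.53 kg/m³ ÷ 907.185 kg/short ton × 0.0283168 m³/ft³ = 0.144287 short ton/ft³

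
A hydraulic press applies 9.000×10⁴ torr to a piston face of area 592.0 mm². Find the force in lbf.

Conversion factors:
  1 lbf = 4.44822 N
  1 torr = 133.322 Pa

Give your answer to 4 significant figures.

1597 lbf

9.000×10⁴ torr × 133.322 = 1.1999×10⁷ Pa
592.0 mm² × 10⁻⁶ = 5.92×10⁻⁴ m²
F = P × A = 1.1999×10⁷ Pa × 5.92×10⁻⁴ m² = 7103.41 N
7103.41 N ÷ (4.44822 N/lbf) = 1596.91 lbf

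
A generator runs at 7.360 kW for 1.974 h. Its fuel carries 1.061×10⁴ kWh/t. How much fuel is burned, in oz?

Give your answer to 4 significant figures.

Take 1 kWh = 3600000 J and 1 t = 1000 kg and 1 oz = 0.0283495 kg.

7.360 kW → 7360 W
1.974 h → 7106.4 s
E = P × t = 7360 × 7106.4 = 5.23031×10⁷ J
1.061×10⁴ kWh/t → 3.8196×10⁷ J/kg
m = E / e_s = 5.23031×10⁷ / 3.8196×10⁷ = 1.36933 kg
In oz: 1.36933 / 0.0283495 = 48.3017 oz

48.30 oz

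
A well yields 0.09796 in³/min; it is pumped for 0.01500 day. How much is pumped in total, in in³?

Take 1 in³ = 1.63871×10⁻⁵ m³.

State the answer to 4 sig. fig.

0.09796 in³/min → 2.67547×10⁻⁸ m³/s
0.01500 day → 1296 s
V = Q × t = 2.67547×10⁻⁸ × 1296 = 3.46741×10⁻⁵ m³
In in³: 3.46741×10⁻⁵ / 1.63871×10⁻⁵ = 2.11594 in³

2.116 in³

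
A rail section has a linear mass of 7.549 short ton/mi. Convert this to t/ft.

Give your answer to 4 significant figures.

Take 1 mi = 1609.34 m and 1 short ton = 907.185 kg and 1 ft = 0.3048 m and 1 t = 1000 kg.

7.549 short ton/mi × 907.185 kg/short ton ÷ 1609.34 m/mi = 4.25537 kg/m
4.25537 kg/m ÷ 1000 kg/t × 0.3048 m/ft = 0.00129704 t/ft

0.001297 t/ft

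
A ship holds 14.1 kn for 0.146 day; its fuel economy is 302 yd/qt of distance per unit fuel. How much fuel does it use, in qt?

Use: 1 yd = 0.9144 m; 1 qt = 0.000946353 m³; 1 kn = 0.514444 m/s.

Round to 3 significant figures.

331 qt

14.1 kn → 7.25366 m/s
0.146 day → 12614.4 s
d = v × t = 7.25366 × 12614.4 = 91500.6 m
302 yd/qt → 291803 m/m³
V = d / (distance per unit fuel) = 91500.6 / 291803 = 0.31357 m³
In qt: 0.31357 / 0.000946353 = 331.346 qt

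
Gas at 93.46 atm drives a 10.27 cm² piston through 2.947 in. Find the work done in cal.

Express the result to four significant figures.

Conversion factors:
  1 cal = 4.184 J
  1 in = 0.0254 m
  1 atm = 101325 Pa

174.0 cal

93.46 atm → 9.46983×10⁶ Pa
10.27 cm² → 0.001027 m²
F = P × A = 9.46983×10⁶ × 0.001027 = 9725.52 N
2.947 in → 0.0748538 m
W = F × d = 9725.52 × 0.0748538 = 727.992 J
In cal: 727.992 / 4.184 = 173.994 cal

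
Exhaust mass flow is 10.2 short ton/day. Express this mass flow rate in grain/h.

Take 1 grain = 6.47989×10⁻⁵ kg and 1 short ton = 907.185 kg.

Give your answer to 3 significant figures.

10.2 short ton/day × 907.185 kg/short ton ÷ 86400 s/day = 0.107098 kg/s
0.107098 kg/s ÷ 6.47989×10⁻⁵ kg/grain × 3600 s/h = 5.94999×10⁶ grain/h

5.95×10⁶ grain/h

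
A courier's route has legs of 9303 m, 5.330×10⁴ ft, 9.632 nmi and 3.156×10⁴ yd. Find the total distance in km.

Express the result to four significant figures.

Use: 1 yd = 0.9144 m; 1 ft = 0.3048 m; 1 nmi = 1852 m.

9303 m (already m)
5.330×10⁴ ft × 0.3048 = 16245.8 m
9.632 nmi × 1852 = 17838.5 m
3.156×10⁴ yd × 0.9144 = 28858.5 m
Sum: 9303 + 16245.8 + 17838.5 + 28858.5 = 72245.8 m
In km: 72245.8 / 1000 = 72.2458 km

72.25 km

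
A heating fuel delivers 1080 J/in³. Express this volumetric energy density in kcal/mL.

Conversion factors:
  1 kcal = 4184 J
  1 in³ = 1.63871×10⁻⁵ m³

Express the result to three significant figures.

0.0158 kcal/mL

1080 J/in³ ÷ 1.63871×10⁻⁵ m³/in³ = 6.59055×10⁷ J/m³
6.59055×10⁷ J/m³ ÷ 4184 J/kcal × 10⁻⁶ m³/mL = 0.0157518 kcal/mL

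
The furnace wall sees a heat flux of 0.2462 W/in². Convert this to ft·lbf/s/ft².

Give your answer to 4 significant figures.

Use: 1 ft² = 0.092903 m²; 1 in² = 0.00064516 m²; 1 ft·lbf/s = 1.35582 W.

0.2462 W/in² ÷ 0.00064516 m²/in² = 381.611 W/m²
381.611 W/m² ÷ 1.35582 W/ft·lbf/s × 0.092903 m²/ft² = 26.1486 ft·lbf/s/ft²

26.15 ft·lbf/s/ft²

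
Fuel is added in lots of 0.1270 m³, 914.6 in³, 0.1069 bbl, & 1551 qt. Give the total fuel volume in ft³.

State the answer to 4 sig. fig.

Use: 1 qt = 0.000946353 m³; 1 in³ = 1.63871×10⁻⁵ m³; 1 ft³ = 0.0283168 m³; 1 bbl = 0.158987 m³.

0.1270 m³ (already m³)
914.6 in³ × 1.63871×10⁻⁵ → 0.0149876 m³
0.1069 bbl × 0.158987 → 0.0169957 m³
1551 qt × 0.000946353 → 1.46779 m³
Combined: 0.127 + 0.0149876 + 0.0169957 + 1.46779 = 1.62677 m³
In ft³: 1.62677 / 0.0283168 = 57.4489 ft³

57.45 ft³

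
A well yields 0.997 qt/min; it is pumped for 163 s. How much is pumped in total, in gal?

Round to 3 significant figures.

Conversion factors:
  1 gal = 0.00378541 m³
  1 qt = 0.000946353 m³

0.677 gal

0.997 qt/min → 1.57252×10⁻⁵ m³/s
V = Q × t = 1.57252×10⁻⁵ × 163 = 0.00256321 m³
In gal: 0.00256321 / 0.00378541 = 0.677129 gal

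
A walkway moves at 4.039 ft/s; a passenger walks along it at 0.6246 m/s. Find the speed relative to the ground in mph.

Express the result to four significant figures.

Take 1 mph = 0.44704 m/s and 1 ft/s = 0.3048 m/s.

4.151 mph

4.039 ft/s × 0.3048 = 1.23109 m/s
0.6246 m/s (already m/s)
Combined: 1.23109 + 0.6246 = 1.85569 m/s
In mph: 1.85569 / 0.44704 = 4.15106 mph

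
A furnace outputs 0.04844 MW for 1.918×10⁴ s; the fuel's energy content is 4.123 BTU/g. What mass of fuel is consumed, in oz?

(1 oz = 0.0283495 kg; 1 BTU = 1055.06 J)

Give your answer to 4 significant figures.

7534 oz

0.04844 MW → 48440 W
E = P × t = 48440 × 19180 = 9.29079×10⁸ J
4.123 BTU/g → 4.35001×10⁶ J/kg
m = E / e_s = 9.29079×10⁸ / 4.35001×10⁶ = 213.581 kg
In oz: 213.581 / 0.0283495 = 7533.85 oz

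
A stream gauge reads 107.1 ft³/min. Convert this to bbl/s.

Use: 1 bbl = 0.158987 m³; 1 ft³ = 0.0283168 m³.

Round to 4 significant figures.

0.3179 bbl/s

107.1 ft³/min × 0.0283168 m³/ft³ ÷ 60 s/min = 0.0505455 m³/s
0.0505455 m³/s ÷ 0.158987 m³/bbl = 0.317922 bbl/s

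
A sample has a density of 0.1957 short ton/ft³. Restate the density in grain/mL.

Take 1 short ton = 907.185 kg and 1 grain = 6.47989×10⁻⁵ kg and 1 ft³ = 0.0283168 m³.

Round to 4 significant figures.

0.1957 short ton/ft³ × 907.185 kg/short ton ÷ 0.0283168 m³/ft³ = 6269.64 kg/m³
6269.64 kg/m³ ÷ 6.47989×10⁻⁵ kg/grain × 10⁻⁶ m³/mL = 96.7553 grain/mL

96.76 grain/mL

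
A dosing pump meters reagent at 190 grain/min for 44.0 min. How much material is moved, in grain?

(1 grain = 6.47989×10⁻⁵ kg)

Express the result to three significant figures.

8360 grain

190 grain/min → 2.05197×10⁻⁴ kg/s
44.0 min → 2640 s
m = ṁ × t = 2.05197×10⁻⁴ × 2640 = 0.54172 kg
In grain: 0.54172 / 6.47989×10⁻⁵ = 8360.02 grain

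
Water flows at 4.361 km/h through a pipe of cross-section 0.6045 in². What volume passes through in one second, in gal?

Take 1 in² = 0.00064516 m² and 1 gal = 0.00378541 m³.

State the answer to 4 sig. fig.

0.1248 gal

4.361 km/h × (1/3.6) = 1.21139 m/s
0.6045 in² × 0.00064516 = 3.89999×10⁻⁴ m²
V = v × A × t = 1.21139 m/s × 3.89999×10⁻⁴ m² × 1 s = 4.72441×10⁻⁴ m³
4.72441×10⁻⁴ m³ ÷ (0.00378541 m³/gal) = 0.124806 gal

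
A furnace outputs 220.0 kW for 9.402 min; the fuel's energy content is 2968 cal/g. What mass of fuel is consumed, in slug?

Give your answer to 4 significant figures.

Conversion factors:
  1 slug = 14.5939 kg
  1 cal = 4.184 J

0.6848 slug

220.0 kW → 220000 W
9.402 min → 564.12 s
E = P × t = 220000 × 564.12 = 1.24106×10⁸ J
2968 cal/g → 1.24181×10⁷ J/kg
m = E / e_s = 1.24106×10⁸ / 1.24181×10⁷ = 9.99396 kg
In slug: 9.99396 / 14.5939 = 0.684804 slug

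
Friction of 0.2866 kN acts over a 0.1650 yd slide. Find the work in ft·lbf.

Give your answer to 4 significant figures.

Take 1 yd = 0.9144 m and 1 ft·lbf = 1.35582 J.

0.2866 kN × 1000 = 286.6 N
0.1650 yd × 0.9144 = 0.150876 m
W = F × d = 286.6 N × 0.150876 m = 43.2411 J
43.2411 J ÷ (1.35582 J/ft·lbf) = 31.893 ft·lbf

31.89 ft·lbf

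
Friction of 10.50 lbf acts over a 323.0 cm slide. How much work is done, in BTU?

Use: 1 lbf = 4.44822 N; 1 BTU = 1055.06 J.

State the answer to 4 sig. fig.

0.1430 BTU

10.50 lbf × 4.44822 = 46.7063 N
323.0 cm × 0.01 = 3.23 m
W = F × d = 46.7063 N × 3.23 m = 150.861 J
150.861 J ÷ (1055.06 J/BTU) = 0.142988 BTU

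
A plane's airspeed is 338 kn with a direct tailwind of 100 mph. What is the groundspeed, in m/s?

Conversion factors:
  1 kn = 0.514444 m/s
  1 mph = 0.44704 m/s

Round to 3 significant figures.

338 kn × 0.514444 → 173.882 m/s
100 mph × 0.44704 → 44.704 m/s
Combined: 173.882 + 44.704 = 218.586 m/s

219 m/s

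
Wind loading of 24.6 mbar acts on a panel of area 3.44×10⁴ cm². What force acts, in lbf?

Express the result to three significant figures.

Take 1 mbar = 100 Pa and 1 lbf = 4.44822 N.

24.6 mbar × 100 = 2460 Pa
3.44×10⁴ cm² × 0.0001 = 3.44 m²
F = P × A = 2460 Pa × 3.44 m² = 8462.4 N
8462.4 N ÷ (4.44822 N/lbf) = 1902.42 lbf

1900 lbf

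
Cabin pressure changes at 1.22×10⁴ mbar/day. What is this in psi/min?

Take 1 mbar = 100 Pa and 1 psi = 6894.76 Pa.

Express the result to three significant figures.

0.123 psi/min

1.22×10⁴ mbar/day × 100 Pa/mbar ÷ 86400 s/day = 14.1204 Pa/s
14.1204 Pa/s ÷ 6894.76 Pa/psi × 60 s/min = 0.122879 psi/min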